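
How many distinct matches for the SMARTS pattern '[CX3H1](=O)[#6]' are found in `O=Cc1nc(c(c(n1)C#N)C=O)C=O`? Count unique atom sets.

3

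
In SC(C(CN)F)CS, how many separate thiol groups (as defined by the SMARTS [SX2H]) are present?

2

[SX2H] is the SMARTS for a thiol: an aliphatic sulfur with two connections, one being H.
The molecule carries 2 separate instances of a thiol (-SH) meeting every constraint; each maps to a distinct set of atoms, giving 2 matches.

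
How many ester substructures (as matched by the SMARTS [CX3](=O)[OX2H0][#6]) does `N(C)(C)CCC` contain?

0

[CX3](=O)[OX2H0][#6] is the SMARTS for an ester: a carbonyl carbon bonded to an oxygen that is itself bonded to carbon (no H on that O).
No fragment in the molecule satisfies every constraint, giving 0 matches.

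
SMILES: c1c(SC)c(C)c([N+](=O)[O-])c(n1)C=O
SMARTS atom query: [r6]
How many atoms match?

6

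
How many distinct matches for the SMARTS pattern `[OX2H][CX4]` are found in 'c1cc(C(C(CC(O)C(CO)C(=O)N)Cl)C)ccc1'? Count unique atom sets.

2

[OX2H][CX4] is the SMARTS for an aliphatic alcohol: a hydroxyl oxygen bound to an sp3 (X4) carbon.
The molecule carries 2 separate instances of a hydroxyl group (-OH) meeting every constraint; each maps to a distinct set of atoms, giving 2 matches.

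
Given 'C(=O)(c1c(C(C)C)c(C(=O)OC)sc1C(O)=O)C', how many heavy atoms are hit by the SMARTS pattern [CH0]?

3

Check the 18 heavy atoms by environment: 1× s (aromatic, H0) → no; 4× c (aromatic, H0) → no; 3× C (H0) → match; 4× O (H0) → no; 4× C (H3) → no; 1× O (H1) → no; 1× C (H1) → no.
That gives 3 matching atoms.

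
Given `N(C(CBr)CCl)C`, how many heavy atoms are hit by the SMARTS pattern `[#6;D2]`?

The query [#6;D2] means: any carbon bonded to exactly two heavy atoms.
Check the 7 heavy atoms by environment: 2× C (D2) → match; 1× C (D3) → no; 1× Br (D1) → no; 1× Cl (D1) → no; 1× N (D2) → no; 1× C (D1) → no.
That gives 2 matching atoms.

2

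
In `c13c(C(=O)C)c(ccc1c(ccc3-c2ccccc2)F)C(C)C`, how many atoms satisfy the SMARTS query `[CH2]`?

0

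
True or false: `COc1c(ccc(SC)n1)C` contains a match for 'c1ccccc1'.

False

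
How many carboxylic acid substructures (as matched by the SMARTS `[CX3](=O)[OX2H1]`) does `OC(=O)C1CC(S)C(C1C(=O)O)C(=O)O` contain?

3

[CX3](=O)[OX2H1] is the SMARTS for a carboxylic acid: an sp2 carbon double-bonded to O and single-bonded to an -OH oxygen.
The molecule carries 3 separate instances of a carboxylic acid group (-C(=O)OH) meeting every constraint; each maps to a distinct set of atoms, giving 3 matches.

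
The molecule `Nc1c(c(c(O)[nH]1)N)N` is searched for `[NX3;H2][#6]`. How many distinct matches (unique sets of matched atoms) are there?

3

[NX3;H2][#6] is the SMARTS for a primary amine: a trivalent nitrogen with two H attached to carbon.
The molecule carries 3 separate instances of a primary amino group (-NH2) meeting every constraint; each maps to a distinct set of atoms, giving 3 matches.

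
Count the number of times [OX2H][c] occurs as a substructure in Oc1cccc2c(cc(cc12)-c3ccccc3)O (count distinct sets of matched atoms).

2

[OX2H][c] is the SMARTS for a phenol: a hydroxyl oxygen attached to an aromatic carbon.
The molecule carries 2 separate instances of a hydroxyl group (-OH) meeting every constraint; each maps to a distinct set of atoms, giving 2 matches.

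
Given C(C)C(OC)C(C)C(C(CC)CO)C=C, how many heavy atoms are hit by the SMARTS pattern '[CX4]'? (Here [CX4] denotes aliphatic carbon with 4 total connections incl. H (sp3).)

The query [CX4] means: C with X4: aliphatic carbon with exactly 4 total connections (bonds + H).
Check the 15 heavy atoms by environment: 11× C (X4) → match; 2× O (X2) → no; 2× C (X3) → no.
That gives 11 matching atoms.

11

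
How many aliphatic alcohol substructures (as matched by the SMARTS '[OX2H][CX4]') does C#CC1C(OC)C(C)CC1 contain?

[OX2H][CX4] is the SMARTS for an aliphatic alcohol: a hydroxyl oxygen bound to an sp3 (X4) carbon.
The molecule has a methoxy ether (-OCH3), but the oxygen has H0 (ether), not H1; nothing else fits, so there are 0 matches.

0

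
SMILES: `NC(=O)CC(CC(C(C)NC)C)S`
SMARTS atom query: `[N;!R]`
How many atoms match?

The query [N;!R] means: aliphatic nitrogen not in a ring.
Check the 13 heavy atoms by environment: 9× C (acyclic) → no; 1× O (acyclic) → no; 2× N (acyclic) → match; 1× S (acyclic) → no.
That gives 2 matching atoms.

2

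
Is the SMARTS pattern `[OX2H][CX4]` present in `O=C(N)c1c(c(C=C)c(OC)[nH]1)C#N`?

No

The pattern [OX2H][CX4] describes a hydroxyl oxygen bound to an sp3 (X4) carbon — an aliphatic alcohol.
The closest candidate here is a methoxy ether (-OCH3), but the oxygen has H0 (ether), not H1. No other fragment satisfies the full query, so there is no match.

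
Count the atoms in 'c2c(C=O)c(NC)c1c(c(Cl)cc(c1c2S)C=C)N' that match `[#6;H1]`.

4

The query [#6;H1] means: any carbon bearing exactly one hydrogen.
Check the 19 heavy atoms by environment: 8× c (aromatic, H0) → no; 2× c (aromatic, H1) → match; 1× N (H1) → no; 1× C (H3) → no; 2× C (H1) → match; 1× C (H2) → no; 1× S (H1) → no; 1× N (H2) → no; 1× Cl (H0) → no; 1× O (H0) → no.
Summing the matching environments: 2 + 2 = 4 matching atoms.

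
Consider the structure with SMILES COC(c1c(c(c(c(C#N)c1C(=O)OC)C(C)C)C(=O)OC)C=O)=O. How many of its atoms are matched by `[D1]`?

The query [D1] means: atom with exactly one heavy-atom neighbour (degree 1).
Check the 25 heavy atoms by environment: 6× c (aromatic, D3) → no; 4× C (D3) → no; 5× C (D1) → match; 2× C (D2) → no; 4× O (D1) → match; 1× N (D1) → match; 3× O (D2) → no.
Summing the matching environments: 5 + 4 + 1 = 10 matching atoms.

10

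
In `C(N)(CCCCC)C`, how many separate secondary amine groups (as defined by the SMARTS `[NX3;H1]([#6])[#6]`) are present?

0

[NX3;H1]([#6])[#6] is the SMARTS for a secondary amine: a trivalent nitrogen with one H, bonded to two carbons.
The molecule has a primary amino group (-NH2), but the nitrogen has H2 and only one carbon neighbour; nothing else fits, so there are 0 matches.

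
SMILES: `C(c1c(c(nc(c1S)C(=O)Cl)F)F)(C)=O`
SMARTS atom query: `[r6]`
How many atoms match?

The query [r6] means: r6 matches atoms in a six-membered ring.
Check the 15 heavy atoms by environment: 1× n (aromatic, in 6-ring) → match; 5× c (aromatic, in 6-ring) → match; 2× F (acyclic) → no; 3× C (acyclic) → no; 2× O (acyclic) → no; 1× Cl (acyclic) → no; 1× S (acyclic) → no.
Summing the matching environments: 1 + 5 = 6 matching atoms.

6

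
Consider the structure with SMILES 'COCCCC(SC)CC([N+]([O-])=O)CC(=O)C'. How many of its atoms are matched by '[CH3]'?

3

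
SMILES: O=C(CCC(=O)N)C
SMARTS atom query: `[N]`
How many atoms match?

The query [N] means: uppercase N matches aliphatic (non-aromatic) nitrogen only.
Check the 8 heavy atoms by environment: 5× C → no; 2× O → no; 1× N → match.
That gives 1 matching atom.

1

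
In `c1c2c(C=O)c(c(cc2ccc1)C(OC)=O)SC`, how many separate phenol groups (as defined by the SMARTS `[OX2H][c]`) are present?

[OX2H][c] is the SMARTS for a phenol: a hydroxyl oxygen attached to an aromatic carbon.
No fragment in the molecule satisfies every constraint, giving 0 matches.

0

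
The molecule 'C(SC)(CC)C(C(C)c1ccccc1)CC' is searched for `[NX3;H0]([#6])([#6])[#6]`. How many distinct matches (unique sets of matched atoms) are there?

[NX3;H0]([#6])([#6])[#6] is the SMARTS for a tertiary amine: a trivalent nitrogen with no H, bonded to three carbons.
No fragment in the molecule satisfies every constraint, giving 0 matches.

0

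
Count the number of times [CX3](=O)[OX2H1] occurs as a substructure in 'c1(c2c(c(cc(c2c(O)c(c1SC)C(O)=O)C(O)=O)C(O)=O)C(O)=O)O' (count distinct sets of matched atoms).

4

[CX3](=O)[OX2H1] is the SMARTS for a carboxylic acid: an sp2 carbon double-bonded to O and single-bonded to an -OH oxygen.
The molecule carries 4 separate instances of a carboxylic acid group (-C(=O)OH) meeting every constraint; each maps to a distinct set of atoms, giving 4 matches.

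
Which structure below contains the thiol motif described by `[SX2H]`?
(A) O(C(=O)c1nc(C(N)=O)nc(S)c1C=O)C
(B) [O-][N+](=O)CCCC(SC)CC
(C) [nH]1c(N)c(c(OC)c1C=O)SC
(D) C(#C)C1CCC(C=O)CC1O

A

[SX2H] describes an aliphatic sulfur with two connections, one being H (a thiol).
(A) contains a thiol (-SH), which satisfies every atom and bond constraint.
(B) has a methylthio ether (-SCH3) but the sulfur has H0 (bonded to two carbons), not H1.
(C) has a methylthio ether (-SCH3) but the sulfur has H0 (bonded to two carbons), not H1.
(D) has a hydroxyl group (-OH) but it is an -OH, not an -SH.
So the answer is (A).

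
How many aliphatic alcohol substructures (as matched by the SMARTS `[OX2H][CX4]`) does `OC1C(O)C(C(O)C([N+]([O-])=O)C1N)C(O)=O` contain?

3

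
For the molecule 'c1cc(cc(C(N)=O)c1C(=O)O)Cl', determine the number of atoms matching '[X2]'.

1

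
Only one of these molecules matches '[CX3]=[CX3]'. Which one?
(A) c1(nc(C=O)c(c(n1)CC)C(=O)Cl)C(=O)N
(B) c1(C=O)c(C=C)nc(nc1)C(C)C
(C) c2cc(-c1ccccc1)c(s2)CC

[CX3]=[CX3] describes a non-aromatic C=C double bond between two sp2 carbons (an alkene).
(A) has an ethyl group (-CH2CH3) but its C-C bond is a single bond between CX4 carbons, not CX3=CX3.
(B) contains a vinyl group (-CH=CH2), which satisfies every atom and bond constraint.
(C) has an ethyl group (-CH2CH3) but its C-C bond is a single bond between CX4 carbons, not CX3=CX3.
So the answer is (B).

B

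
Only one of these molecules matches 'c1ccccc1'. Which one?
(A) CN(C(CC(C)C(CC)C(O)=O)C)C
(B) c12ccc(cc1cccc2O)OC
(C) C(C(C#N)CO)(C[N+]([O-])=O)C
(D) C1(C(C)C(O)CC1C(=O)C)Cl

B

c1ccccc1 describes six aromatic carbons in a ring (a benzene ring).
(A) has a methyl group (-CH3) but no six-membered all-carbon aromatic ring is present.
(B) contains the required atom environment, so the pattern matches.
(C) has a methyl group (-CH3) but no six-membered all-carbon aromatic ring is present.
(D) has a methyl group (-CH3) but no six-membered all-carbon aromatic ring is present.
So the answer is (B).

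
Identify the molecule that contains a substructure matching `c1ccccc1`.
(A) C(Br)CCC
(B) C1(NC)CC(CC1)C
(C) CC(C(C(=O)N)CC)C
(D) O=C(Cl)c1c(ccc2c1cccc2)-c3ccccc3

c1ccccc1 describes six aromatic carbons in a ring (a benzene ring).
(A) has a methyl group (-CH3) but no six-membered all-carbon aromatic ring is present.
(B) has a methyl group (-CH3) but no six-membered all-carbon aromatic ring is present.
(C) has a methyl group (-CH3) but no six-membered all-carbon aromatic ring is present.
(D) contains a phenyl ring, which satisfies every atom and bond constraint.
So the answer is (D).

D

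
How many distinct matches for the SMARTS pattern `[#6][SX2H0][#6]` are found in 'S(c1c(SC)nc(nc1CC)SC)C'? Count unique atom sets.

[#6][SX2H0][#6] is the SMARTS for a thioether: an aliphatic sulfur bridging two carbons with no H on the sulfur.
The molecule carries 3 separate instances of a methylthio ether (-SCH3) meeting every constraint; each maps to a distinct set of atoms, giving 3 matches.

3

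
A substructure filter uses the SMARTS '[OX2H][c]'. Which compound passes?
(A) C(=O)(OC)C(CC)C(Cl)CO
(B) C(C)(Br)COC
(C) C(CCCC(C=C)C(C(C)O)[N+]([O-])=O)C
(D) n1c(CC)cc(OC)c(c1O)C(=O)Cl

D

[OX2H][c] describes a hydroxyl oxygen attached to an aromatic carbon (a phenol).
(A) has a hydroxyl group (-OH) but the -OH is on an aliphatic carbon, not an aromatic c.
(B) has a methoxy ether (-OCH3) but the oxygen has H0, not H1.
(C) has a hydroxyl group (-OH) but the -OH is on an aliphatic carbon, not an aromatic c.
(D) contains a hydroxyl group (-OH), which satisfies every atom and bond constraint.
So the answer is (D).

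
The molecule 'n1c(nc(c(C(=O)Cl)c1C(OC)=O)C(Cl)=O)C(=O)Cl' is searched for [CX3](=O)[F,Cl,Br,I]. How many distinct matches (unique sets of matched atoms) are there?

3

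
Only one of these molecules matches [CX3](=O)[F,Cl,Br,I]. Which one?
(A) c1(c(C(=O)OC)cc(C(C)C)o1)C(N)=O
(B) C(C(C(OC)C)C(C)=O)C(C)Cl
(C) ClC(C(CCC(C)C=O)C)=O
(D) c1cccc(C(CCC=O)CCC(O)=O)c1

C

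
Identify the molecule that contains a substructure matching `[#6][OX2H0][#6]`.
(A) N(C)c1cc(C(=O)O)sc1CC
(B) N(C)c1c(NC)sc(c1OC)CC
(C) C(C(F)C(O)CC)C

[#6][OX2H0][#6] describes an aliphatic oxygen bridging two carbons with no H on the oxygen (an ether).
(A) has a carboxylic acid group (-C(=O)OH) but the -OH oxygen has H1; the =O is OX1, not OX2.
(B) contains a methoxy ether (-OCH3), which satisfies every atom and bond constraint.
(C) has a hydroxyl group (-OH) but the oxygen has H1, not H0 bridging two carbons.
So the answer is (B).

B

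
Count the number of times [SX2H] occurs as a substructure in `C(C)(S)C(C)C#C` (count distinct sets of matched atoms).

[SX2H] is the SMARTS for a thiol: an aliphatic sulfur with two connections, one being H.
Exactly one fragment in the molecule meets all constraints, giving 1 match.

1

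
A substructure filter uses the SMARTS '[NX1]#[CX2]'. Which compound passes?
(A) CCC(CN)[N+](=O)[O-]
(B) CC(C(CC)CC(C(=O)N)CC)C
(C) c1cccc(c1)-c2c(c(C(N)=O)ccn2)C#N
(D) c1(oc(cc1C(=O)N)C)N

C

[NX1]#[CX2] describes a nitrogen triple-bonded to a two-connected carbon (a nitrile).
(A) has a primary amino group (-NH2) but the nitrogen is NX3 (three connections), not NX1 triple-bonded.
(B) has a primary amide (-C(=O)NH2) but the nitrogen is NX3, not NX1.
(C) contains a nitrile (-C#N), which satisfies every atom and bond constraint.
(D) has a primary amide (-C(=O)NH2) but the nitrogen is NX3, not NX1.
So the answer is (C).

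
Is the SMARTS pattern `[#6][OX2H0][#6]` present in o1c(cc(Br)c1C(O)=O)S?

No

The pattern [#6][OX2H0][#6] describes an aliphatic oxygen bridging two carbons with no H on the oxygen — an ether.
The closest candidate here is a carboxylic acid group (-C(=O)OH), but the -OH oxygen has H1; the =O is OX1, not OX2. No other fragment satisfies the full query, so there is no match.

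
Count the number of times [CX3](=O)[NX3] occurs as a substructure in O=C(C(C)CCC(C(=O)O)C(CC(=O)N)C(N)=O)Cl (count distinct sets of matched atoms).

2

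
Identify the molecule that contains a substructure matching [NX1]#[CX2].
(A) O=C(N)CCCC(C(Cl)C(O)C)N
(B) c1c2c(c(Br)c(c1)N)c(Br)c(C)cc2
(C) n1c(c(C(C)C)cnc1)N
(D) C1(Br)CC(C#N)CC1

D

[NX1]#[CX2] describes a nitrogen triple-bonded to a two-connected carbon (a nitrile).
(A) has a primary amino group (-NH2) but the nitrogen is NX3 (three connections), not NX1 triple-bonded.
(B) has a primary amino group (-NH2) but the nitrogen is NX3 (three connections), not NX1 triple-bonded.
(C) has a primary amino group (-NH2) but the nitrogen is NX3 (three connections), not NX1 triple-bonded.
(D) contains a nitrile (-C#N), which satisfies every atom and bond constraint.
So the answer is (D).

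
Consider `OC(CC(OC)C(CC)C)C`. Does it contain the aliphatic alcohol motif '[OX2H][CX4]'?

The pattern [OX2H][CX4] describes a hydroxyl oxygen bound to an sp3 (X4) carbon — an aliphatic alcohol.
The molecule carries a hydroxyl group (-OH), whose atoms satisfy every constraint of the query, so the pattern matches.

Yes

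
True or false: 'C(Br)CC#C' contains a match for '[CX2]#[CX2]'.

The pattern [CX2]#[CX2] describes a carbon-carbon triple bond — an alkyne.
The molecule carries an ethynyl group (-C#CH), whose atoms satisfy every constraint of the query, so the pattern matches.

True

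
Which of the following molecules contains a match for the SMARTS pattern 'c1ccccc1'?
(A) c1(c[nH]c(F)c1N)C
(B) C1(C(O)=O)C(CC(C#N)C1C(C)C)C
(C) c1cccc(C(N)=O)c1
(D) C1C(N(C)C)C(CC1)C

c1ccccc1 describes six aromatic carbons in a ring (a benzene ring).
(A) has a methyl group (-CH3) but no six-membered all-carbon aromatic ring is present.
(B) has a methyl group (-CH3) but no six-membered all-carbon aromatic ring is present.
(C) contains the required atom environment, so the pattern matches.
(D) has a methyl group (-CH3) but no six-membered all-carbon aromatic ring is present.
So the answer is (C).

C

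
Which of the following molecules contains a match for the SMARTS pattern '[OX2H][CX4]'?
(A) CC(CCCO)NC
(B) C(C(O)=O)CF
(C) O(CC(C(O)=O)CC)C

A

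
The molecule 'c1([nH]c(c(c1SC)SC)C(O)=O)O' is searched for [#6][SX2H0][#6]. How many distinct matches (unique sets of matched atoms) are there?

[#6][SX2H0][#6] is the SMARTS for a thioether: an aliphatic sulfur bridging two carbons with no H on the sulfur.
The molecule carries 2 separate instances of a methylthio ether (-SCH3) meeting every constraint; each maps to a distinct set of atoms, giving 2 matches.

2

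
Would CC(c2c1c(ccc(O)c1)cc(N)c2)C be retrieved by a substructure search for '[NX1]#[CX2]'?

No

The pattern [NX1]#[CX2] describes a nitrogen triple-bonded to a two-connected carbon — a nitrile.
The closest candidate here is a primary amino group (-NH2), but the nitrogen is NX3 (three connections), not NX1 triple-bonded. No other fragment satisfies the full query, so there is no match.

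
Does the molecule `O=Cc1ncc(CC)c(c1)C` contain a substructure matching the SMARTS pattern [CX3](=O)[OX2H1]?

No

The pattern [CX3](=O)[OX2H1] describes an sp2 carbon double-bonded to O and single-bonded to an -OH oxygen — a carboxylic acid.
The closest candidate here is an aldehyde (-CHO), but there is no singly-bonded oxygen on the carbonyl carbon. No other fragment satisfies the full query, so there is no match.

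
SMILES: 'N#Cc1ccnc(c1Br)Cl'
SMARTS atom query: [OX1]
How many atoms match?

0

The query [OX1] means: aliphatic oxygen with one total connection — typically a carbonyl =O or an oxide.
Check the 10 heavy atoms by environment: 1× n (aromatic, X2) → no; 5× c (aromatic, X3) → no; 1× C (X2) → no; 1× N (X1) → no; 1× Br (X1) → no; 1× Cl (X1) → no.
No environment satisfies the query, so 0 matching atoms.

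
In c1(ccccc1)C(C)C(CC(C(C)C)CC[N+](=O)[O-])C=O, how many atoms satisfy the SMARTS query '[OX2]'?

0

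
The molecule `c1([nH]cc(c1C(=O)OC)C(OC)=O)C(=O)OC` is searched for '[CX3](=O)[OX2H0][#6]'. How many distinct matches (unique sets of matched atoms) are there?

3

[CX3](=O)[OX2H0][#6] is the SMARTS for an ester: a carbonyl carbon bonded to an oxygen that is itself bonded to carbon (no H on that O).
The molecule carries 3 separate instances of a methyl-ester group (-C(=O)OCH3) meeting every constraint; each maps to a distinct set of atoms, giving 3 matches.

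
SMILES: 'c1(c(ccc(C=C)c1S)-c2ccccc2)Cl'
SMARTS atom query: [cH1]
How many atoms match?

7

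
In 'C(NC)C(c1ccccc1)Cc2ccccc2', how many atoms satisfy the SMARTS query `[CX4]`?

4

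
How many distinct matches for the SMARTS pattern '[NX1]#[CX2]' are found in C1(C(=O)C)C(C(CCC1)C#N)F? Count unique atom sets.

[NX1]#[CX2] is the SMARTS for a nitrile: a nitrogen triple-bonded to a two-connected carbon.
Exactly one fragment in the molecule meets all constraints, giving 1 match.

1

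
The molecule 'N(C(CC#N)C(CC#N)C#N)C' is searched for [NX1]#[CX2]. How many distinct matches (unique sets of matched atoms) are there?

[NX1]#[CX2] is the SMARTS for a nitrile: a nitrogen triple-bonded to a two-connected carbon.
The molecule carries 3 separate instances of a nitrile (-C#N) meeting every constraint; each maps to a distinct set of atoms, giving 3 matches.

3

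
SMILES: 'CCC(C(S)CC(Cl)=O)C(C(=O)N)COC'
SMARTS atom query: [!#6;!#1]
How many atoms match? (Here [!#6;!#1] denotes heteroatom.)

6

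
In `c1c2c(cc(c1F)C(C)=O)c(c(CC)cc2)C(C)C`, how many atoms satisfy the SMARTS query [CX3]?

1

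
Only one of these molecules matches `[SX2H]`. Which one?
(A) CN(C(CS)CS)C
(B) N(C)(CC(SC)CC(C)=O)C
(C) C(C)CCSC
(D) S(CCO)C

A

[SX2H] describes an aliphatic sulfur with two connections, one being H (a thiol).
(A) contains a thiol (-SH), which satisfies every atom and bond constraint.
(B) has a methylthio ether (-SCH3) but the sulfur has H0 (bonded to two carbons), not H1.
(C) has a methylthio ether (-SCH3) but the sulfur has H0 (bonded to two carbons), not H1.
(D) has a methylthio ether (-SCH3) but the sulfur has H0 (bonded to two carbons), not H1.
So the answer is (A).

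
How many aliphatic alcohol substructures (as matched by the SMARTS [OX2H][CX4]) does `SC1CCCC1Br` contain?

[OX2H][CX4] is the SMARTS for an aliphatic alcohol: a hydroxyl oxygen bound to an sp3 (X4) carbon.
No fragment in the molecule satisfies every constraint, giving 0 matches.

0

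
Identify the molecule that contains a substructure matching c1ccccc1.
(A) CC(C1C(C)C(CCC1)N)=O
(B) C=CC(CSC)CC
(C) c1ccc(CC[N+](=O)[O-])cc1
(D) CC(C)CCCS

c1ccccc1 describes six aromatic carbons in a ring (a benzene ring).
(A) has a methyl group (-CH3) but no six-membered all-carbon aromatic ring is present.
(B) has a methyl group (-CH3) but no six-membered all-carbon aromatic ring is present.
(C) contains a phenyl ring, which satisfies every atom and bond constraint.
(D) has a methyl group (-CH3) but no six-membered all-carbon aromatic ring is present.
So the answer is (C).

C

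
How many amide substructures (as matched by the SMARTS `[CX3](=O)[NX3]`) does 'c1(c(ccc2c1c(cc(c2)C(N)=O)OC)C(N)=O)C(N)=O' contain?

[CX3](=O)[NX3] is the SMARTS for an amide: a carbonyl carbon bonded to a trivalent nitrogen.
The molecule carries 3 separate instances of a primary amide (-C(=O)NH2) meeting every constraint; each maps to a distinct set of atoms, giving 3 matches.

3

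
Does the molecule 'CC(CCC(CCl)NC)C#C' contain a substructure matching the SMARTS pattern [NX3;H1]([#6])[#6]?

Yes

The pattern [NX3;H1]([#6])[#6] describes a trivalent nitrogen with one H, bonded to two carbons — a secondary amine.
The molecule carries an N-methylamino group (-NHCH3), whose atoms satisfy every constraint of the query, so the pattern matches.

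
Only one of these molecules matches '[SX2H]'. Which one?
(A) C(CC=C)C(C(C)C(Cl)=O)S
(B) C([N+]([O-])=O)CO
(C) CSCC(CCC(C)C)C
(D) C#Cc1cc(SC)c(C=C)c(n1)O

[SX2H] describes an aliphatic sulfur with two connections, one being H (a thiol).
(A) contains a thiol (-SH), which satisfies every atom and bond constraint.
(B) has a hydroxyl group (-OH) but it is an -OH, not an -SH.
(C) has a methylthio ether (-SCH3) but the sulfur has H0 (bonded to two carbons), not H1.
(D) has a methylthio ether (-SCH3) but the sulfur has H0 (bonded to two carbons), not H1.
So the answer is (A).

A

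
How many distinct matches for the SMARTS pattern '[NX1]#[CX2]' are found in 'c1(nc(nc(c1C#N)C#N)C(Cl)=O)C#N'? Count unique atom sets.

[NX1]#[CX2] is the SMARTS for a nitrile: a nitrogen triple-bonded to a two-connected carbon.
The molecule carries 3 separate instances of a nitrile (-C#N) meeting every constraint; each maps to a distinct set of atoms, giving 3 matches.

3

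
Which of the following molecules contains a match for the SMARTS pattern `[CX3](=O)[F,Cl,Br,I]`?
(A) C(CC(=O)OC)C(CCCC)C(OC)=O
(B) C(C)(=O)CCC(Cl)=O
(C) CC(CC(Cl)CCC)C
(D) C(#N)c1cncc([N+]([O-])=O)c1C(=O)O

B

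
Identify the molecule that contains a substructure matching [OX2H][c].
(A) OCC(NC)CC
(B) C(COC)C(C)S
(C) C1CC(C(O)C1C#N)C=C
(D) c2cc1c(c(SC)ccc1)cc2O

D

[OX2H][c] describes a hydroxyl oxygen attached to an aromatic carbon (a phenol).
(A) has a hydroxyl group (-OH) but the -OH is on an aliphatic carbon, not an aromatic c.
(B) has a methoxy ether (-OCH3) but the oxygen has H0, not H1.
(C) has a hydroxyl group (-OH) but the -OH is on an aliphatic carbon, not an aromatic c.
(D) contains a hydroxyl group (-OH), which satisfies every atom and bond constraint.
So the answer is (D).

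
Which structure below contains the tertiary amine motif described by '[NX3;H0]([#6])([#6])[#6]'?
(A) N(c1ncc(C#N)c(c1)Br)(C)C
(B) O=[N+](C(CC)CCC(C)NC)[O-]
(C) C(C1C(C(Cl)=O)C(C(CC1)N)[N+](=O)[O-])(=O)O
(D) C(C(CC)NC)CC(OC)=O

A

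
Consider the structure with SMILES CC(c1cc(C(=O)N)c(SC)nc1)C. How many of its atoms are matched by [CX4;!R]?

Check the 14 heavy atoms by environment: 1× n (aromatic, X2, in 6-ring) → no; 5× c (aromatic, X3, in 6-ring) → no; 4× C (X4, acyclic) → match; 1× C (X3, acyclic) → no; 1× O (X1, acyclic) → no; 1× N (X3, acyclic) → no; 1× S (X2, acyclic) → no.
That gives 4 matching atoms.

4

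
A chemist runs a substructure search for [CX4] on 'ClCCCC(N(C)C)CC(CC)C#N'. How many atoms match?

10

The query [CX4] means: C with X4: aliphatic carbon with exactly 4 total connections (bonds + H).
Check the 14 heavy atoms by environment: 10× C (X4) → match; 1× N (X3) → no; 1× Cl (X1) → no; 1× C (X2) → no; 1× N (X1) → no.
That gives 10 matching atoms.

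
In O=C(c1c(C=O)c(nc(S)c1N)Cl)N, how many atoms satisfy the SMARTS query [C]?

2

The query [C] means: uppercase C matches aliphatic (non-aromatic) carbon only.
Check the 14 heavy atoms by environment: 1× n (aromatic) → no; 5× c (aromatic) → no; 2× C → match; 2× O → no; 2× N → no; 1× Cl → no; 1× S → no.
That gives 2 matching atoms.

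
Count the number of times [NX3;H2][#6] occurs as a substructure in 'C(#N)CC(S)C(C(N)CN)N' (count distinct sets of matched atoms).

3

[NX3;H2][#6] is the SMARTS for a primary amine: a trivalent nitrogen with two H attached to carbon.
The molecule carries 3 separate instances of a primary amino group (-NH2) meeting every constraint; each maps to a distinct set of atoms, giving 3 matches.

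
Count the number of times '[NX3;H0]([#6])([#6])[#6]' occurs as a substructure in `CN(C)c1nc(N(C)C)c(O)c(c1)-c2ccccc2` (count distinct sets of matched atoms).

2

[NX3;H0]([#6])([#6])[#6] is the SMARTS for a tertiary amine: a trivalent nitrogen with no H, bonded to three carbons.
The molecule carries 2 separate instances of a dimethylamino group (-N(CH3)2) meeting every constraint; each maps to a distinct set of atoms, giving 2 matches.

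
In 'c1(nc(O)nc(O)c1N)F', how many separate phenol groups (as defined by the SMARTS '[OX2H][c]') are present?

2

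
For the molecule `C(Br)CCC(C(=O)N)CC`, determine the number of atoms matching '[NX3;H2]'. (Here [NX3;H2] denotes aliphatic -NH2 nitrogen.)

The query [NX3;H2] means: aliphatic N with 3 total connections, two of them H — an -NH2 nitrogen (amine or amide).
Check the 10 heavy atoms by environment: 4× C (H2, X4) → no; 1× C (H1, X4) → no; 1× Br (H0, X1) → no; 1× C (H3, X4) → no; 1× C (H0, X3) → no; 1× O (H0, X1) → no; 1× N (H2, X3) → match.
That gives 1 matching atom.

1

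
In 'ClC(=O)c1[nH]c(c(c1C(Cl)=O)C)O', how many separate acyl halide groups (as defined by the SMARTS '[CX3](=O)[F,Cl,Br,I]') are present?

[CX3](=O)[F,Cl,Br,I] is the SMARTS for an acyl halide: a carbonyl carbon bonded to a halogen.
The molecule carries 2 separate instances of an acyl chloride (-C(=O)Cl) meeting every constraint; each maps to a distinct set of atoms, giving 2 matches.

2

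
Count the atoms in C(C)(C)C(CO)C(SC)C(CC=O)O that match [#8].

Check the 14 heavy atoms by environment: 10× C → no; 3× O → match; 1× S → no.
That gives 3 matching atoms.

3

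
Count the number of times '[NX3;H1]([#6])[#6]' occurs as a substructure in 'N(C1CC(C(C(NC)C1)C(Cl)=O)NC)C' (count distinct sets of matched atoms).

3

[NX3;H1]([#6])[#6] is the SMARTS for a secondary amine: a trivalent nitrogen with one H, bonded to two carbons.
The molecule carries 3 separate instances of an N-methylamino group (-NHCH3) meeting every constraint; each maps to a distinct set of atoms, giving 3 matches.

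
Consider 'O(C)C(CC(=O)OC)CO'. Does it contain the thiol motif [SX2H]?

No

The pattern [SX2H] describes an aliphatic sulfur with two connections, one being H — a thiol.
The closest candidate here is a hydroxyl group (-OH), but it is an -OH, not an -SH. No other fragment satisfies the full query, so there is no match.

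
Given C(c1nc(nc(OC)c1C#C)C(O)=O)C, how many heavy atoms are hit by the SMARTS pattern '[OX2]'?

2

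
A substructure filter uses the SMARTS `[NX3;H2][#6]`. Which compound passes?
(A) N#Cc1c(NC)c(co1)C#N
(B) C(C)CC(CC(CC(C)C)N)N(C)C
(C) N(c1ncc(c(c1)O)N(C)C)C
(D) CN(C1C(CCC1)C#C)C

[NX3;H2][#6] describes a trivalent nitrogen with two H attached to carbon (a primary amine).
(A) has an N-methylamino group (-NHCH3) but the nitrogen bears two carbons and only one H (H1), not H2.
(B) contains a primary amino group (-NH2), which satisfies every atom and bond constraint.
(C) has a dimethylamino group (-N(CH3)2) but the nitrogen has H0, not H2.
(D) has a dimethylamino group (-N(CH3)2) but the nitrogen has H0, not H2.
So the answer is (B).

B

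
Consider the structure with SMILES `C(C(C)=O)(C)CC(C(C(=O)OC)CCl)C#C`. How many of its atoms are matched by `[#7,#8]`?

3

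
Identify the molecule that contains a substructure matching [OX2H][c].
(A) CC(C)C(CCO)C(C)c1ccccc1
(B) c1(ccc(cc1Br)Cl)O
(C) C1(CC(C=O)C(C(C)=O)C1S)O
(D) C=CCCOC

B

[OX2H][c] describes a hydroxyl oxygen attached to an aromatic carbon (a phenol).
(A) has a hydroxyl group (-OH) but the -OH is on an aliphatic carbon, not an aromatic c.
(B) contains a hydroxyl group (-OH), which satisfies every atom and bond constraint.
(C) has a hydroxyl group (-OH) but the -OH is on an aliphatic carbon, not an aromatic c.
(D) has a methoxy ether (-OCH3) but the oxygen has H0, not H1.
So the answer is (B).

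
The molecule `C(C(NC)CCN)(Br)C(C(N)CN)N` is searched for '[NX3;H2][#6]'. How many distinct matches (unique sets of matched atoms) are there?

4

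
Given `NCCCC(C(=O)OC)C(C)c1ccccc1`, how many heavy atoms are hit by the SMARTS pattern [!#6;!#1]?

The query [!#6;!#1] means: not carbon and not hydrogen — any heteroatom.
Check the 17 heavy atoms by environment: 8× C → no; 1× N → match; 6× c (aromatic) → no; 2× O → match.
Summing the matching environments: 1 + 2 = 3 matching atoms.

3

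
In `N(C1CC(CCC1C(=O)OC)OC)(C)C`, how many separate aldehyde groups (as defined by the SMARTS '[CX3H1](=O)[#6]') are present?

0

[CX3H1](=O)[#6] is the SMARTS for an aldehyde: an sp2 carbon with one H, double-bonded to O and single-bonded to carbon.
The molecule has a methyl-ester group (-C(=O)OCH3), but the carbonyl carbon has H0, not H1; nothing else fits, so there are 0 matches.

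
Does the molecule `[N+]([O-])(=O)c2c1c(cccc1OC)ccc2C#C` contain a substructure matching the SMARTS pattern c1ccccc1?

Yes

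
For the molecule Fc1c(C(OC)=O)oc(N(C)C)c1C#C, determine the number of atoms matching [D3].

6

The query [D3] means: atom with exactly three heavy-atom neighbours.
Check the 15 heavy atoms by environment: 1× o (aromatic, D2) → no; 4× c (aromatic, D3) → match; 1× F (D1) → no; 1× C (D2) → no; 4× C (D1) → no; 1× C (D3) → match; 1× O (D1) → no; 1× O (D2) → no; 1× N (D3) → match.
Summing the matching environments: 4 + 1 + 1 = 6 matching atoms.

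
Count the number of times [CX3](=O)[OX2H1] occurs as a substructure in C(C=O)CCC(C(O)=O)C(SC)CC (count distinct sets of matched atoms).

1

[CX3](=O)[OX2H1] is the SMARTS for a carboxylic acid: an sp2 carbon double-bonded to O and single-bonded to an -OH oxygen.
Exactly one fragment in the molecule meets all constraints, giving 1 match.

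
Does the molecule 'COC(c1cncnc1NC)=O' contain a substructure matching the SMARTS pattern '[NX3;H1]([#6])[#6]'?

Yes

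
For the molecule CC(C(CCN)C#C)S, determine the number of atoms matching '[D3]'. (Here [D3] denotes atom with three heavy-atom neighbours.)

2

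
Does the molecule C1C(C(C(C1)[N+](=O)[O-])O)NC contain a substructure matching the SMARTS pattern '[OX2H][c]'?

The pattern [OX2H][c] describes a hydroxyl oxygen attached to an aromatic carbon — a phenol.
The closest candidate here is a hydroxyl group (-OH), but the -OH is on an aliphatic carbon, not an aromatic c. No other fragment satisfies the full query, so there is no match.

No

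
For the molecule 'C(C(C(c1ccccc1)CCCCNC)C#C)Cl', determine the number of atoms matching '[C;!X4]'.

2

The query [C;!X4] means: aliphatic carbon that does not have four total connections.
Check the 18 heavy atoms by environment: 8× C (X4) → no; 2× C (X2) → match; 1× N (X3) → no; 1× Cl (X1) → no; 6× c (aromatic, X3) → no.
That gives 2 matching atoms.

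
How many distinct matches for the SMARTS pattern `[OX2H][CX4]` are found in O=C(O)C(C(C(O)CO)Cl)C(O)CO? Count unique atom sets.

[OX2H][CX4] is the SMARTS for an aliphatic alcohol: a hydroxyl oxygen bound to an sp3 (X4) carbon.
The molecule carries 4 separate instances of a hydroxyl group (-OH) meeting every constraint; each maps to a distinct set of atoms, giving 4 matches.

4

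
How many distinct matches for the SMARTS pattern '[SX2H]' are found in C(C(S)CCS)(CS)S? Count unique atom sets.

[SX2H] is the SMARTS for a thiol: an aliphatic sulfur with two connections, one being H.
The molecule carries 4 separate instances of a thiol (-SH) meeting every constraint; each maps to a distinct set of atoms, giving 4 matches.

4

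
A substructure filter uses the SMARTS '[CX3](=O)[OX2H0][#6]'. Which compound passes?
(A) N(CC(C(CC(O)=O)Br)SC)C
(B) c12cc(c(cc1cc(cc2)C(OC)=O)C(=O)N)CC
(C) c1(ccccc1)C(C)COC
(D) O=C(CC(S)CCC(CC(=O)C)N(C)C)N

[CX3](=O)[OX2H0][#6] describes a carbonyl carbon bonded to an oxygen that is itself bonded to carbon (no H on that O) (an ester).
(A) has a carboxylic acid group (-C(=O)OH) but the singly-bonded O carries H (OX2H1, not H0).
(B) contains a methyl-ester group (-C(=O)OCH3), which satisfies every atom and bond constraint.
(C) has a methoxy ether (-OCH3) but the ether oxygen is not adjacent to a C=O carbon.
(D) has a primary amide (-C(=O)NH2) but the carbonyl is bonded to N, not to an O-C linkage.
So the answer is (B).

B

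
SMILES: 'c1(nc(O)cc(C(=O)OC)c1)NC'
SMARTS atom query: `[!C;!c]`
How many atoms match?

5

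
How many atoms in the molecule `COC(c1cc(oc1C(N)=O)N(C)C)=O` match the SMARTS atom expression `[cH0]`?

Check the 15 heavy atoms by environment: 1× o (aromatic, H0) → no; 3× c (aromatic, H0) → match; 1× c (aromatic, H1) → no; 2× C (H0) → no; 3× O (H0) → no; 1× N (H2) → no; 3× C (H3) → no; 1× N (H0) → no.
That gives 3 matching atoms.

3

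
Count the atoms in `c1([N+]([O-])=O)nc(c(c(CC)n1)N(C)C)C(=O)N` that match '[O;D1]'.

The query [O;D1] means: aliphatic oxygen bonded to exactly one heavy atom.
Check the 17 heavy atoms by environment: 2× n (aromatic, D2) → no; 4× c (aromatic, D3) → no; 1× C (D2) → no; 3× C (D1) → no; 1× N (D3) → no; 1× N (charge +1, D3) → no; 1× O (charge -1, D1) → match; 2× O (D1) → match; 1× C (D3) → no; 1× N (D1) → no.
Summing the matching environments: 1 + 2 = 3 matching atoms.

3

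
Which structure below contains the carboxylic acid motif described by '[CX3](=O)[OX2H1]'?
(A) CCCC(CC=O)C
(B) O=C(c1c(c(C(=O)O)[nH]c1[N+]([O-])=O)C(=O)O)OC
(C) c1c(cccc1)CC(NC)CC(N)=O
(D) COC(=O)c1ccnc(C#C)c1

B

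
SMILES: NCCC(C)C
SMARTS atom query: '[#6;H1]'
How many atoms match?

1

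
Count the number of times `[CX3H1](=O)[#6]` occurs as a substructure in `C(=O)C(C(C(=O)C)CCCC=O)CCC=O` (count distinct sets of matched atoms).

3

[CX3H1](=O)[#6] is the SMARTS for an aldehyde: an sp2 carbon with one H, double-bonded to O and single-bonded to carbon.
The molecule carries 3 separate instances of an aldehyde (-CHO) meeting every constraint; each maps to a distinct set of atoms, giving 3 matches.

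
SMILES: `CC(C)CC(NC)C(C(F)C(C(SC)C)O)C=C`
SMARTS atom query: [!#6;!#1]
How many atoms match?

4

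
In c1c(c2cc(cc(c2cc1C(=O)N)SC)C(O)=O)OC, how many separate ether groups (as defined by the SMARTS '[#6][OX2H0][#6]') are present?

1

[#6][OX2H0][#6] is the SMARTS for an ether: an aliphatic oxygen bridging two carbons with no H on the oxygen.
Exactly one fragment in the molecule meets all constraints, giving 1 match.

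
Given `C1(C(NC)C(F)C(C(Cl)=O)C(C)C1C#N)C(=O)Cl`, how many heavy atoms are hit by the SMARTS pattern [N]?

The query [N] means: uppercase N matches aliphatic (non-aromatic) nitrogen only.
Check the 18 heavy atoms by environment: 11× C → no; 2× N → match; 2× O → no; 2× Cl → no; 1× F → no.
That gives 2 matching atoms.

2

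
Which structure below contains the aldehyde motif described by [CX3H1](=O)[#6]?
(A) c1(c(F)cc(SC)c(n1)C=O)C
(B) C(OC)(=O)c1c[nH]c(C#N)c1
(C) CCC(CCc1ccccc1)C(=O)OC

A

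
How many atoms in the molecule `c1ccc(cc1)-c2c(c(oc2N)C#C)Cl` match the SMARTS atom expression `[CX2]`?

2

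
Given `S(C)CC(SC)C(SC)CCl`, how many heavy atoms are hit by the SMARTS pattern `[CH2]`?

2

The query [CH2] means: aliphatic carbon with exactly two hydrogens.
Check the 11 heavy atoms by environment: 2× C (H2) → match; 2× C (H1) → no; 3× S (H0) → no; 3× C (H3) → no; 1× Cl (H0) → no.
That gives 2 matching atoms.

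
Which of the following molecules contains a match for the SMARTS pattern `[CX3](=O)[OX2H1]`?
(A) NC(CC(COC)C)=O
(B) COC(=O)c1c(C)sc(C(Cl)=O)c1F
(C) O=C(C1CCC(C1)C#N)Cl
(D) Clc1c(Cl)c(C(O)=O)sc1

D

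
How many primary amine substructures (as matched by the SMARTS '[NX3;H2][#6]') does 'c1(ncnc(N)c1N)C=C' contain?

[NX3;H2][#6] is the SMARTS for a primary amine: a trivalent nitrogen with two H attached to carbon.
The molecule carries 2 separate instances of a primary amino group (-NH2) meeting every constraint; each maps to a distinct set of atoms, giving 2 matches.

2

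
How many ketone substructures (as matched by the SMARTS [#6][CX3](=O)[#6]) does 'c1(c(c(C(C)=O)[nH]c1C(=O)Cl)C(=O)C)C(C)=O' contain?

3

[#6][CX3](=O)[#6] is the SMARTS for a ketone: a carbonyl carbon (no H) flanked by two carbons.
The molecule carries 3 separate instances of an acetyl/ketone group (-C(=O)CH3) meeting every constraint; each maps to a distinct set of atoms, giving 3 matches.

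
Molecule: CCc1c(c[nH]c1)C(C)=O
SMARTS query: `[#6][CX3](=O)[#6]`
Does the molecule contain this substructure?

The pattern [#6][CX3](=O)[#6] describes a carbonyl carbon (no H) flanked by two carbons — a ketone.
The molecule carries an acetyl/ketone group (-C(=O)CH3), whose atoms satisfy every constraint of the query, so the pattern matches.

Yes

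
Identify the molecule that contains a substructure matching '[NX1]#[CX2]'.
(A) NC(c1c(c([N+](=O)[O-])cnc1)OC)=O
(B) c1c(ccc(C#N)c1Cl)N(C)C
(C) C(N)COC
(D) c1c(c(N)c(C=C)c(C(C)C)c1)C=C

[NX1]#[CX2] describes a nitrogen triple-bonded to a two-connected carbon (a nitrile).
(A) has a primary amide (-C(=O)NH2) but the nitrogen is NX3, not NX1.
(B) contains a nitrile (-C#N), which satisfies every atom and bond constraint.
(C) has a primary amino group (-NH2) but the nitrogen is NX3 (three connections), not NX1 triple-bonded.
(D) has a primary amino group (-NH2) but the nitrogen is NX3 (three connections), not NX1 triple-bonded.
So the answer is (B).

B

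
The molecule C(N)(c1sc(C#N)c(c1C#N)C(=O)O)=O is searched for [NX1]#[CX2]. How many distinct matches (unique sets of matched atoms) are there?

2

[NX1]#[CX2] is the SMARTS for a nitrile: a nitrogen triple-bonded to a two-connected carbon.
The molecule carries 2 separate instances of a nitrile (-C#N) meeting every constraint; each maps to a distinct set of atoms, giving 2 matches.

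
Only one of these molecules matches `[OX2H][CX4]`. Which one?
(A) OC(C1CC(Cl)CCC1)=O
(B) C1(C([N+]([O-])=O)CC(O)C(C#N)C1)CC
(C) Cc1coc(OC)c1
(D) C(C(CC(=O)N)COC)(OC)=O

[OX2H][CX4] describes a hydroxyl oxygen bound to an sp3 (X4) carbon (an aliphatic alcohol).
(A) has a carboxylic acid group (-C(=O)OH) but the -OH is on a CX3 carbonyl carbon, not a CX4 carbon.
(B) contains a hydroxyl group (-OH), which satisfies every atom and bond constraint.
(C) has a methoxy ether (-OCH3) but the oxygen has H0 (ether), not H1.
(D) has a methoxy ether (-OCH3) but the oxygen has H0 (ether), not H1.
So the answer is (B).

B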